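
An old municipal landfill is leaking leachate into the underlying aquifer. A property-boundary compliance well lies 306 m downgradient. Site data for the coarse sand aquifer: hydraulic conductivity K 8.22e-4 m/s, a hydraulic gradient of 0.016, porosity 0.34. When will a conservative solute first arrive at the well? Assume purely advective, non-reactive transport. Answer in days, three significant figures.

K = 8.22e-4 m/s × 86400 s/d = 71.02 m/d
Darcy flux q = K·i = 71.02 × 0.016 = 1.136 m/d
v_s = q/n_e = 1.136/0.34 = 3.342 m/d
t = L / v = 306 / 3.342 = 91.56 d

91.6 days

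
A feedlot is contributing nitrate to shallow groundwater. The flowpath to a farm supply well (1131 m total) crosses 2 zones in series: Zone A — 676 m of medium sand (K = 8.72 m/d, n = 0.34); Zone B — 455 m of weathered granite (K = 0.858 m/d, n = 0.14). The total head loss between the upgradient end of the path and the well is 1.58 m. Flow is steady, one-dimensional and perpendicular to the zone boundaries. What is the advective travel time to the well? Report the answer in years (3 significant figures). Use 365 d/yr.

309 years

Steady 1-D flow in series ⇒ the Darcy flux q is identical in every zone and the zone head losses add (resistances L/K in series).
Σ(L/K) = 676/8.72 + 455/0.858 = 77.52 + 530.3 = 607.8 d
q = ΔH / Σ(L/K) = 1.58 / 607.8 = 0.002599 m/d (same in every zone)
Zone A: v = q/n = 0.002599/0.34 = 0.007645 m/d → t_A = 676/0.007645 = 88420 d
Zone B: v = q/n = 0.002599/0.14 = 0.01857 m/d → t_B = 455/0.01857 = 24510 d
Total t = 88420 + 24510 = 112900 d
   = 112900 / 365 = 309 yr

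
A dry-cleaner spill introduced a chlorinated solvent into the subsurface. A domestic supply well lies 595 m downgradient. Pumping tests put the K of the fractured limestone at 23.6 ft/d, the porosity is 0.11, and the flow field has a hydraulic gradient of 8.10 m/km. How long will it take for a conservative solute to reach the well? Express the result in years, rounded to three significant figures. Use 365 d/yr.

3.08 years

K = 23.6 ft/d × 0.3048 = 7.193 m/d
q = Ki = 7.193 × 0.0081 = 0.05827 m/d
Seepage velocity v = q / n = 0.05827 / 0.11 = 0.5297 m/d
t = L / v = 595 / 0.5297 = 1123 d
   = 1123 / 365 = 3.08 yr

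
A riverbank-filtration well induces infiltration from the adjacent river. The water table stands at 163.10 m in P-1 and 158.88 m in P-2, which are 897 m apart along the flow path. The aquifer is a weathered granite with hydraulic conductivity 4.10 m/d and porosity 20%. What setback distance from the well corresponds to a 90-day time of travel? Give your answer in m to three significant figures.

Hydraulic gradient i = (163.10 − 158.88) / 897 = 4.22 / 897 = 0.004705
Specific discharge q = 4.10 × 0.004705 = 0.01929 m/d
Average linear velocity = 0.01929 / 0.20 = 0.09644 m/d
L = v × T = 0.09644 × 90 = 8.680 m

8.68 m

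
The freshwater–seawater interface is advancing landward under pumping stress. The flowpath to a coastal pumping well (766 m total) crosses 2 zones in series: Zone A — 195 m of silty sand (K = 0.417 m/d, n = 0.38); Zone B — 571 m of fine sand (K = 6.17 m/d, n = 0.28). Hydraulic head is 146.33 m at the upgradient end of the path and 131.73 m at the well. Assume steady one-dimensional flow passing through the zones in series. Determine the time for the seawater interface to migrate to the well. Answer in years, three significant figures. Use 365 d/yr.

Total head drop ΔH = 146.33 − 131.73 = 14.60 m
Steady 1-D flow in series ⇒ the Darcy flux q is identical in every zone and the zone head losses add (resistances L/K in series).
Σ(L/K) = 195/0.417 + 571/6.17 = 467.6 + 92.54 = 560.2 d
q = ΔH / Σ(L/K) = 14.60 / 560.2 = 0.02606 m/d (same in every zone)
Zone A: v = q/n = 0.02606/0.38 = 0.06859 m/d → t_A = 195/0.06859 = 2843 d
Zone B: v = q/n = 0.02606/0.28 = 0.09308 m/d → t_B = 571/0.09308 = 6134 d
Total t = 2843 + 6134 = 8977 d
   = 8977 / 365 = 24.6 yr

24.6 years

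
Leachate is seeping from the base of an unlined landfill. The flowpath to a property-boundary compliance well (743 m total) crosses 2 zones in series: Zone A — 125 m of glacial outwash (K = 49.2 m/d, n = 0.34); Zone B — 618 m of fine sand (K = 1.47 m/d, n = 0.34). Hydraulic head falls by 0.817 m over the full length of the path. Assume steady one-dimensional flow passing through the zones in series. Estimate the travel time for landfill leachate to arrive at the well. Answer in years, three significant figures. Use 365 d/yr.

Continuity: the same q passes through each zone, so ΔH = q·Σ(L_j/K_j) — the zones act as resistances in series.
Σ(L/K) = 125/49.2 + 618/1.47 = 2.541 + 420.4 = 422.9 d
q = ΔH / Σ(L/K) = 0.817 / 422.9 = 0.001932 m/d (same in every zone)
Zone A: v = q/n = 0.001932/0.34 = 0.005681 m/d → t_A = 125/0.005681 = 22000 d
Zone B: v = q/n = 0.001932/0.34 = 0.005681 m/d → t_B = 618/0.005681 = 108800 d
Total t = 22000 + 108800 = 130800 d
   = 130800 / 365 = 358 yr

358 years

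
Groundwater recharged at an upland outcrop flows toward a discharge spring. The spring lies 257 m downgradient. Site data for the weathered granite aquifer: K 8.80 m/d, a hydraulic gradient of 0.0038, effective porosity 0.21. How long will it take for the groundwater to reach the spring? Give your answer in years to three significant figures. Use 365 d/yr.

Specific discharge q = 8.80 × 0.0038 = 0.03344 m/d
Average linear velocity = 0.03344 / 0.21 = 0.1592 m/d
t = L / v = 257 / 0.1592 = 1614 d
   = 1614 / 365 = 4.42 yr

4.42 years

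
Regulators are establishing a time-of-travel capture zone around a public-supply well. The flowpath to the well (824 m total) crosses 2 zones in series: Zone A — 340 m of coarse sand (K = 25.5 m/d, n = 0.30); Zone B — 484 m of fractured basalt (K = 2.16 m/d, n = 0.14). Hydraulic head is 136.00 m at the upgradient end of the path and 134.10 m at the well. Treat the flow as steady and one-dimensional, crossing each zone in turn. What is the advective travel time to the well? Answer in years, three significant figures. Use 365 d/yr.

58.1 years

Total head drop ΔH = 136.00 − 134.10 = 1.90 m
Continuity: the same q passes through each zone, so ΔH = q·Σ(L_j/K_j) — the zones act as resistances in series.
Σ(L/K) = 340/25.5 + 484/2.16 = 13.33 + 224.1 = 237.4 d
q = ΔH / Σ(L/K) = 1.90 / 237.4 = 0.008003 m/d (same in every zone)
Zone A: v = q/n = 0.008003/0.30 = 0.02668 m/d → t_A = 340/0.02668 = 12750 d
Zone B: v = q/n = 0.008003/0.14 = 0.05717 m/d → t_B = 484/0.05717 = 8467 d
Total t = 12750 + 8467 = 21210 d
   = 21210 / 365 = 58.1 yr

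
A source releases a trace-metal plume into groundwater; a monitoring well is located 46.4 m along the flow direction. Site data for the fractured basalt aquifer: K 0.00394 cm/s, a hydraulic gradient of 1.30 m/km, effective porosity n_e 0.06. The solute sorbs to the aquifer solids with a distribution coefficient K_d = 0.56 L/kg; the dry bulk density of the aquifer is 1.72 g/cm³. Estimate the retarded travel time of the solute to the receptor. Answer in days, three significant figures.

K = 0.00394 cm/s × 864 = 3.404 m/d
Specific discharge q = 3.404 × 0.0013 = 0.004425 m/d
v = Ki/n = 3.404·0.0013/0.06 = 0.07376 m/d
Retardation R = 1 + ρ_b·K_d/n = 1 + 1.72×0.56/0.06 = 17.05
Contaminant velocity v_c = v/R = 0.07376/17.05 = 0.004325 m/d
t = L/v_c = 46.4/0.004325 = 10730 d

10700 days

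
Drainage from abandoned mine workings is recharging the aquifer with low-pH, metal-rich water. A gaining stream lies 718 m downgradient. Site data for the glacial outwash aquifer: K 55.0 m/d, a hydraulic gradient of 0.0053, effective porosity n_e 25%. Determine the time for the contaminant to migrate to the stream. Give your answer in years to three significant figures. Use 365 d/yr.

Specific discharge q = 55.0 × 0.0053 = 0.2915 m/d
v_s = q/n_e = 0.2915/0.25 = 1.166 m/d
t = L / v = 718 / 1.166 = 615.8 d
   = 615.8 / 365 = 1.69 yr

1.69 years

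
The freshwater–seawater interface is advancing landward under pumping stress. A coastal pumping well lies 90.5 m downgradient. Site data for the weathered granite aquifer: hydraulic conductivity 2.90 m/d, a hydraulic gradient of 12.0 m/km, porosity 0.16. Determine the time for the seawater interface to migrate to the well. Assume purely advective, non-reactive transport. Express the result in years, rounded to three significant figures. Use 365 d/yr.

Specific discharge q = 2.90 × 0.012 = 0.03480 m/d
Seepage velocity v = q / n = 0.03480 / 0.16 = 0.2175 m/d
t = L / v = 90.5 / 0.2175 = 416.1 d
   = 416.1 / 365 = 1.14 yr

1.14 years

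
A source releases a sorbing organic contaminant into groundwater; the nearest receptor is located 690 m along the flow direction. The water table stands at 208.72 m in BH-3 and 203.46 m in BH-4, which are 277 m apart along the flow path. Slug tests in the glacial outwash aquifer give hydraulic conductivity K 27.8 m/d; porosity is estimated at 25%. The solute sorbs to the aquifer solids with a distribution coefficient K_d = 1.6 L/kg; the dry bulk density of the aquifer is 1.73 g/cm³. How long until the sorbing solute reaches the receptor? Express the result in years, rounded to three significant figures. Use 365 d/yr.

Hydraulic gradient i = (208.72 − 203.46) / 277 = 5.26 / 277 = 0.01899
Specific discharge q = 27.8 × 0.01899 = 0.5279 m/d
Average linear velocity = 0.5279 / 0.25 = 2.112 m/d
Retardation R = 1 + ρ_b·K_d/n = 1 + 1.73×1.6/0.25 = 12.07
Contaminant velocity v_c = v/R = 2.112/12.07 = 0.1749 m/d
t = L/v_c = 690/0.1749 = 3945 d
   = 3945/365 = 10.8 yr

10.8 years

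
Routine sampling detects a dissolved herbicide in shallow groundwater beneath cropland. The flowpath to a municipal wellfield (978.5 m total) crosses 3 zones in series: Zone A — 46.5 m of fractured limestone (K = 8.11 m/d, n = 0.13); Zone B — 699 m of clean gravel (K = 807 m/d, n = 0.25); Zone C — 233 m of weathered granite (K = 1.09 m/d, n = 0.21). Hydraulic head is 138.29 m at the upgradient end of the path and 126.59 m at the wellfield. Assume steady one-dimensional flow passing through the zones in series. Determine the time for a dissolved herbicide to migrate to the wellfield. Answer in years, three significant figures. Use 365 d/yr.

11.9 years

Total head drop ΔH = 138.29 − 126.59 = 11.70 m
Steady 1-D flow in series ⇒ the Darcy flux q is identical in every zone and the zone head losses add (resistances L/K in series).
Σ(L/K) = 46.5/8.11 + 699/807 + 233/1.09 = 5.734 + 0.8662 + 213.8 = 220.4 d
q = ΔH / Σ(L/K) = 11.70 / 220.4 = 0.05309 m/d (same in every zone)
Zone A: v = q/n = 0.05309/0.13 = 0.4084 m/d → t_A = 46.5/0.4084 = 113.9 d
Zone B: v = q/n = 0.05309/0.25 = 0.2124 m/d → t_B = 699/0.2124 = 3291 d
Zone C: v = q/n = 0.05309/0.21 = 0.2528 m/d → t_C = 233/0.2528 = 921.6 d
Total t = 113.9 + 3291 + 921.6 = 4327 d
   = 4327 / 365 = 11.9 yr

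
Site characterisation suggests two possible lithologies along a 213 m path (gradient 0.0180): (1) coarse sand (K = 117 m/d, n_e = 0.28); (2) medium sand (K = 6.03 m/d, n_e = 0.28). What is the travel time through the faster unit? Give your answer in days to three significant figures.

28.3 days

Unit 1 (coarse sand): v = 117×0.018/0.28 = 7.521 m/d, t = 213/7.521 = 28.32 d
Unit 2 (medium sand): v = 6.03×0.018/0.28 = 0.3876 m/d, t = 213/0.3876 = 549.5 d
Faster unit: t = 28.3 d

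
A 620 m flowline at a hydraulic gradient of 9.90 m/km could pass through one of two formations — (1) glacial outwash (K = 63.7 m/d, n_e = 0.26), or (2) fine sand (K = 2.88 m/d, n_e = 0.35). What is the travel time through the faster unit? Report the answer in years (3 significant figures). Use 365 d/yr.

0.700 years

Unit 1 (glacial outwash): v = 63.7×0.0099/0.26 = 2.426 m/d, t = 620/2.426 = 255.6 d
Unit 2 (fine sand): v = 2.88×0.0099/0.35 = 0.08146 m/d, t = 620/0.08146 = 7611 d
Faster: 255.6 d / 365 = 0.700 yr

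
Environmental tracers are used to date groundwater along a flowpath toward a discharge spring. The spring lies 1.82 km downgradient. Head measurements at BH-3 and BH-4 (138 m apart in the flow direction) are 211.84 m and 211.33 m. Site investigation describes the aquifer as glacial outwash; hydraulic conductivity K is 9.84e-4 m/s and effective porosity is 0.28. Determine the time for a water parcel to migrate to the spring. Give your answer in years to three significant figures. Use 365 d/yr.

4.44 years

Hydraulic gradient i = (211.84 − 211.33) / 138 = 0.51 / 138 = 0.003696
K = 9.84e-4 m/s × 86400 s/d = 85.02 m/d
Darcy flux q = K·i = 85.02 × 0.003696 = 0.3142 m/d
Average linear velocity = 0.3142 / 0.28 = 1.122 m/d
L = 1.82 km = 1820 m
t = L / v = 1820 / 1.122 = 1622 d
   = 1622 / 365 = 4.44 yr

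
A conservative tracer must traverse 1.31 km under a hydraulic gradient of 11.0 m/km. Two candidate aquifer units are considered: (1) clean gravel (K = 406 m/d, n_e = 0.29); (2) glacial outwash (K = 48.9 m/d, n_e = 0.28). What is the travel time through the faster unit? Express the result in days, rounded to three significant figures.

Unit 1 (clean gravel): v = 406×0.011/0.29 = 15.40 m/d, t = 1310/15.40 = 85.06 d
Unit 2 (glacial outwash): v = 48.9×0.011/0.28 = 1.921 m/d, t = 1310/1.921 = 681.9 d
Faster unit: t = 85.1 d

85.1 days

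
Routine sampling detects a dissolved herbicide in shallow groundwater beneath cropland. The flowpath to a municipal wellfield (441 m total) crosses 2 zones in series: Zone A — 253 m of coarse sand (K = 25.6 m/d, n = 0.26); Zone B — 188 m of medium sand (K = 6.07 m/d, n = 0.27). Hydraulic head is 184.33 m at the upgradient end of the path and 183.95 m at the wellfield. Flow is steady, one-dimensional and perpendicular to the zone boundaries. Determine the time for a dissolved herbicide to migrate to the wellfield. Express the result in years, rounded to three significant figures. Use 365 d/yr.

34.3 years

Total head drop ΔH = 184.33 − 183.95 = 0.38 m
Steady 1-D flow in series ⇒ the Darcy flux q is identical in every zone and the zone head losses add (resistances L/K in series).
Σ(L/K) = 253/25.6 + 188/6.07 = 9.883 + 30.97 = 40.85 d
q = ΔH / Σ(L/K) = 0.38 / 40.85 = 0.009301 m/d (same in every zone)
Zone A: v = q/n = 0.009301/0.26 = 0.03577 m/d → t_A = 253/0.03577 = 7072 d
Zone B: v = q/n = 0.009301/0.27 = 0.03445 m/d → t_B = 188/0.03445 = 5457 d
Total t = 7072 + 5457 = 12530 d
   = 12530 / 365 = 34.3 yr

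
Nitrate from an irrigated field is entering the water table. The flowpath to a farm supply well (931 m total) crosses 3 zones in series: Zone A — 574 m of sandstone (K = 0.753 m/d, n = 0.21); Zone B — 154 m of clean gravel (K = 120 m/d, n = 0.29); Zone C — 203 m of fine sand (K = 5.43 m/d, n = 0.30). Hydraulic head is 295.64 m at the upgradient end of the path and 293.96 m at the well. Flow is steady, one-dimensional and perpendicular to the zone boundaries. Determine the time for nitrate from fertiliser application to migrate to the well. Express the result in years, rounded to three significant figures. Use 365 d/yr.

Total head drop ΔH = 295.64 − 293.96 = 1.68 m
Steady 1-D flow in series ⇒ the Darcy flux q is identical in every zone and the zone head losses add (resistances L/K in series).
Σ(L/K) = 574/0.753 + 154/120 + 203/5.43 = 762.3 + 1.283 + 37.38 = 801.0 d
q = ΔH / Σ(L/K) = 1.68 / 801.0 = 0.002098 m/d (same in every zone)
Zone A: v = q/n = 0.002098/0.21 = 0.009988 m/d → t_A = 574/0.009988 = 57470 d
Zone B: v = q/n = 0.002098/0.29 = 0.007233 m/d → t_B = 154/0.007233 = 21290 d
Zone C: v = q/n = 0.002098/0.30 = 0.006992 m/d → t_C = 203/0.006992 = 29030 d
Total t = 57470 + 21290 + 29030 = 107800 d
   = 107800 / 365 = 295 yr

295 years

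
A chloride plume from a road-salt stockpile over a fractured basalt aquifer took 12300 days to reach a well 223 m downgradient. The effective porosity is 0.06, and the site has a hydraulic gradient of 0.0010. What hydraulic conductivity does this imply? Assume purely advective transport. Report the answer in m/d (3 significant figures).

1.09 m/d

v = L / t = 223 / 12300 = 0.01813 m/d
K = v · n / i = 0.01813 × 0.06 / 0.0010 = 1.09 m/d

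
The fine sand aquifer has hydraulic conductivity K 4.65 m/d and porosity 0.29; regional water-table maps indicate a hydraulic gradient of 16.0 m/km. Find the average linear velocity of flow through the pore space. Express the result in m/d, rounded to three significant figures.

0.257 m/d

Specific discharge q = 4.65 × 0.016 = 0.07440 m/d
v = Ki/n = 4.65·0.016/0.29 = 0.2566 m/d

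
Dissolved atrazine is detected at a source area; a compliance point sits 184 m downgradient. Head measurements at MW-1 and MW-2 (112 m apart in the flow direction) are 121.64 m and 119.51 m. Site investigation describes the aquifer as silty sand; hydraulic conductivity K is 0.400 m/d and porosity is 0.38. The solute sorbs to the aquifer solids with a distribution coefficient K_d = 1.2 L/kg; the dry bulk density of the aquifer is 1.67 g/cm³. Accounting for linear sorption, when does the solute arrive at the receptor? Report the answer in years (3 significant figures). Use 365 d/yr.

Hydraulic gradient i = (121.64 − 119.51) / 112 = 2.13 / 112 = 0.01902
Specific discharge q = 0.400 × 0.01902 = 0.007607 m/d
Seepage velocity v = q / n = 0.007607 / 0.38 = 0.02002 m/d
Retardation R = 1 + ρ_b·K_d/n = 1 + 1.67×1.2/0.38 = 6.274
Contaminant velocity v_c = v/R = 0.02002/6.274 = 0.003191 m/d
t = L/v_c = 184/0.003191 = 57660 d
   = 57660/365 = 158 yr

158 years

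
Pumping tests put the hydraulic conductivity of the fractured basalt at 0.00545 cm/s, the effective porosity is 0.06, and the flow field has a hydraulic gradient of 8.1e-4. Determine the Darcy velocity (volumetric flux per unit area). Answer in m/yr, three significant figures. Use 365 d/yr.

K = 0.00545 cm/s × 864 = 4.709 m/d
q = Ki = 4.709 × 8.1e-4 = 0.003814 m/d
   = 0.003814 × 365 = 1.39 m/yr

1.39 m/yr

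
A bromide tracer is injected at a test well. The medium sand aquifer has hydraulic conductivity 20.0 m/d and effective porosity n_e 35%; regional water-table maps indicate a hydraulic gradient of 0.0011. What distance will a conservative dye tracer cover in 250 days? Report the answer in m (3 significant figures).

Specific discharge q = 20.0 × 0.0011 = 0.02200 m/d
Average linear velocity = 0.02200 / 0.35 = 0.06286 m/d
L = v × T = 0.06286 × 250 = 15.71 m

15.7 m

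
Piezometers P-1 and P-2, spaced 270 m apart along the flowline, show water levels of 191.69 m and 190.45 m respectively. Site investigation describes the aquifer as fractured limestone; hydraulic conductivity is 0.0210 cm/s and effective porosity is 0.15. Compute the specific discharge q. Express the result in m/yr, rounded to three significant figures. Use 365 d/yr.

30.4 m/yr

Hydraulic gradient i = (191.69 − 190.45) / 270 = 1.24 / 270 = 0.004593
K = 0.0210 cm/s × 864 = 18.14 m/d
q = Ki = 18.14 × 0.004593 = 0.08333 m/d
   = 0.08333 × 365 = 30.4 m/yr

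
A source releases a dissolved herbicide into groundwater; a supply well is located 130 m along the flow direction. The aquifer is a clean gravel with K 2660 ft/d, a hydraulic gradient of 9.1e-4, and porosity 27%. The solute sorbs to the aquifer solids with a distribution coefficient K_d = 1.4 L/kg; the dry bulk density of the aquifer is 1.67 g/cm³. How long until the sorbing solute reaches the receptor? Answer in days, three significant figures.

K = 2660 ft/d × 0.3048 = 810.8 m/d
Darcy flux q = K·i = 810.8 × 9.1e-4 = 0.7378 m/d
Average linear velocity = 0.7378 / 0.27 = 2.733 m/d
Retardation R = 1 + ρ_b·K_d/n = 1 + 1.67×1.4/0.27 = 9.659
Contaminant velocity v_c = v/R = 2.733/9.659 = 0.2829 m/d
t = L/v_c = 130/0.2829 = 459.5 d

460 days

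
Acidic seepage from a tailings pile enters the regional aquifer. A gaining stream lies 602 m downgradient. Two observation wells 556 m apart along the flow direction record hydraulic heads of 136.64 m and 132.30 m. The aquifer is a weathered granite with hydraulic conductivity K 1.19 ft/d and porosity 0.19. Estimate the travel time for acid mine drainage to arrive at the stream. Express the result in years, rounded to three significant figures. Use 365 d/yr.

Hydraulic gradient i = (136.64 − 132.30) / 556 = 4.34 / 556 = 0.007806
K = 1.19 ft/d × 0.3048 = 0.3627 m/d
Darcy flux q = K·i = 0.3627 × 0.007806 = 0.002831 m/d
v_s = q/n_e = 0.002831/0.19 = 0.01490 m/d
t = L / v = 602 / 0.01490 = 40400 d
   = 40400 / 365 = 111 yr

111 years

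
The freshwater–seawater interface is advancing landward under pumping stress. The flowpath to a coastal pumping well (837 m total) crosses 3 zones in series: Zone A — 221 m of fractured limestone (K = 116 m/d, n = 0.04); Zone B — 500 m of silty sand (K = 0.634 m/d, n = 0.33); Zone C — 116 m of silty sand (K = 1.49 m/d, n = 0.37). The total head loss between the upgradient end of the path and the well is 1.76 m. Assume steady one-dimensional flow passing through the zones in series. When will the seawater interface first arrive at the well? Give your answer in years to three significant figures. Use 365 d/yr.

293 years

Continuity: the same q passes through each zone, so ΔH = q·Σ(L_j/K_j) — the zones act as resistances in series.
Σ(L/K) = 221/116 + 500/0.634 + 116/1.49 = 1.905 + 788.6 + 77.85 = 868.4 d
q = ΔH / Σ(L/K) = 1.76 / 868.4 = 0.002027 m/d (same in every zone)
Zone A: v = q/n = 0.002027/0.04 = 0.05067 m/d → t_A = 221/0.05067 = 4362 d
Zone B: v = q/n = 0.002027/0.33 = 0.006142 m/d → t_B = 500/0.006142 = 81410 d
Zone C: v = q/n = 0.002027/0.37 = 0.005478 m/d → t_C = 116/0.005478 = 21180 d
Total t = 4362 + 81410 + 21180 = 107000 d
   = 107000 / 365 = 293 yr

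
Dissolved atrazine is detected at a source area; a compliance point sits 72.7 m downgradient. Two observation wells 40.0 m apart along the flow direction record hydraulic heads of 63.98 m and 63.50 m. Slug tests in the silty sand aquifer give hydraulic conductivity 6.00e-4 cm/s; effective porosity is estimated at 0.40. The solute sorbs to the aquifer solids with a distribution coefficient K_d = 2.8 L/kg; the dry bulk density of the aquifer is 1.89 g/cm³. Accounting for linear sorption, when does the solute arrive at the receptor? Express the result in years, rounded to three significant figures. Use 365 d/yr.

Hydraulic gradient i = (63.98 − 63.50) / 40.0 = 0.48 / 40.0 = 0.01200
K = 6.00e-4 cm/s × 864 = 0.5184 m/d
Specific discharge q = 0.5184 × 0.01200 = 0.006221 m/d
Seepage velocity v = q / n = 0.006221 / 0.40 = 0.01555 m/d
Retardation R = 1 + ρ_b·K_d/n = 1 + 1.89×2.8/0.40 = 14.23
Contaminant velocity v_c = v/R = 0.01555/14.23 = 0.001093 m/d
t = L/v_c = 72.7/0.001093 = 66520 d
   = 66520/365 = 182 yr

182 years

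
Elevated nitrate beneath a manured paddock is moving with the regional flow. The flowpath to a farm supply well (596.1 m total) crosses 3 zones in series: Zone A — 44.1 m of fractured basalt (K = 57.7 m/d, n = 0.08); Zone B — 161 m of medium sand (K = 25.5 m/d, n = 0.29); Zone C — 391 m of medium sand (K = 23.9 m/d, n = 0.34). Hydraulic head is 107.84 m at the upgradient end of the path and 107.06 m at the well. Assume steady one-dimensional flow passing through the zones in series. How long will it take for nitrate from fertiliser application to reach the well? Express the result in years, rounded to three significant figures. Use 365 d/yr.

15.1 years

Total head drop ΔH = 107.84 − 107.06 = 0.78 m
Steady 1-D flow in series ⇒ the Darcy flux q is identical in every zone and the zone head losses add (resistances L/K in series).
Σ(L/K) = 44.1/57.7 + 161/25.5 + 391/23.9 = 0.7643 + 6.314 + 16.36 = 23.44 d
q = ΔH / Σ(L/K) = 0.78 / 23.44 = 0.03328 m/d (same in every zone)
Zone A: v = q/n = 0.03328/0.08 = 0.4160 m/d → t_A = 44.1/0.4160 = 106.0 d
Zone B: v = q/n = 0.03328/0.29 = 0.1148 m/d → t_B = 161/0.1148 = 1403 d
Zone C: v = q/n = 0.03328/0.34 = 0.09788 m/d → t_C = 391/0.09788 = 3995 d
Total t = 106.0 + 1403 + 3995 = 5504 d
   = 5504 / 365 = 15.1 yr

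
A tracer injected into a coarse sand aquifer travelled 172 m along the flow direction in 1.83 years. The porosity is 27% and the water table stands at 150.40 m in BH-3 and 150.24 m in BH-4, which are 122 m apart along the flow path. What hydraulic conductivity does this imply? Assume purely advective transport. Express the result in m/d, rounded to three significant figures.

Hydraulic gradient i = (150.40 − 150.24) / 122 = 0.16 / 122 = 0.001311
t = 1.83 years = 668.0 d
v = L / t = 172 / 668.0 = 0.2575 m/d
K = v · n / i = 0.2575 × 0.27 / 0.001311 = 53.0 m/d

53.0 m/d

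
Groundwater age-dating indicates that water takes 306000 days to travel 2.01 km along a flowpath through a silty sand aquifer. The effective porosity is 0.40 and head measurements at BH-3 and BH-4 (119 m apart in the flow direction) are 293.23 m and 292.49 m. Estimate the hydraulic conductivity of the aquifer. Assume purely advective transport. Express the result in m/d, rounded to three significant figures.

Hydraulic gradient i = (293.23 − 292.49) / 119 = 0.74 / 119 = 0.006218
L = 2.01 km = 2010 m
v = L / t = 2010 / 306000 = 0.006569 m/d
K = v · n / i = 0.006569 × 0.40 / 0.006218 = 0.423 m/d

0.423 m/d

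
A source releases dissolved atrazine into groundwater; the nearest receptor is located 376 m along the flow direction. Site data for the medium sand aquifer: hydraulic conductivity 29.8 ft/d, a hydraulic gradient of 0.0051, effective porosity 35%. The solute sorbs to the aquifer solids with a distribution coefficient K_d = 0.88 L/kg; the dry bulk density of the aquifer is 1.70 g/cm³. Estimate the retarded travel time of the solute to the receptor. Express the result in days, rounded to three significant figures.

K = 29.8 ft/d × 0.3048 = 9.083 m/d
Specific discharge q = 9.083 × 0.0051 = 0.04632 m/d
Seepage velocity v = q / n = 0.04632 / 0.35 = 0.1324 m/d
Retardation R = 1 + ρ_b·K_d/n = 1 + 1.70×0.88/0.35 = 5.274
Contaminant velocity v_c = v/R = 0.1324/5.274 = 0.02509 m/d
t = L/v_c = 376/0.02509 = 14980 d

15000 days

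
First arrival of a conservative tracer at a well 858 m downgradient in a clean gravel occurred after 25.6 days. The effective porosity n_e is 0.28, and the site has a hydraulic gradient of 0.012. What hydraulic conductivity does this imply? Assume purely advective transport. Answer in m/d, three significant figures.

782 m/d

v = L / t = 858 / 25.6 = 33.52 m/d
K = v · n / i = 33.52 × 0.28 / 0.012 = 782 m/d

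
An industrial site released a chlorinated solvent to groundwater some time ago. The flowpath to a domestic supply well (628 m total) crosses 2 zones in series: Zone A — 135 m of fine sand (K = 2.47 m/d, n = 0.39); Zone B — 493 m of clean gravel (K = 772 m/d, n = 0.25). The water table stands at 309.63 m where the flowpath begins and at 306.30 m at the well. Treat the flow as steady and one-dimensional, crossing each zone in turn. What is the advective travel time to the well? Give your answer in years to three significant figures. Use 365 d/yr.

Total head drop ΔH = 309.63 − 306.30 = 3.33 m
Steady 1-D flow in series ⇒ the Darcy flux q is identical in every zone and the zone head losses add (resistances L/K in series).
Σ(L/K) = 135/2.47 + 493/772 = 54.66 + 0.6386 = 55.29 d
q = ΔH / Σ(L/K) = 3.33 / 55.29 = 0.06022 m/d (same in every zone)
Zone A: v = q/n = 0.06022/0.39 = 0.1544 m/d → t_A = 135/0.1544 = 874.3 d
Zone B: v = q/n = 0.06022/0.25 = 0.2409 m/d → t_B = 493/0.2409 = 2047 d
Total t = 874.3 + 2047 = 2921 d
   = 2921 / 365 = 8.00 yr

8.00 years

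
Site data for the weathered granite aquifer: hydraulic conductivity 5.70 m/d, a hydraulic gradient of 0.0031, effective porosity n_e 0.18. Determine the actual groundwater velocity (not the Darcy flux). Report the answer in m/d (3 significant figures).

q = Ki = 5.70 × 0.0031 = 0.01767 m/d
v = Ki/n = 5.70·0.0031/0.18 = 0.09817 m/d

0.0982 m/d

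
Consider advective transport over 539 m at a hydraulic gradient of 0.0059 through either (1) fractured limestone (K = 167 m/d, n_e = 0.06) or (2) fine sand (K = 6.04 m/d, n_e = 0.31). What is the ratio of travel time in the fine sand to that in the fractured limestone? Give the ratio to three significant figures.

Unit 1 (fractured limestone): v = 167×0.0059/0.06 = 16.42 m/d, t = 539/16.42 = 32.82 d
Unit 2 (fine sand): v = 6.04×0.0059/0.31 = 0.1150 m/d, t = 539/0.1150 = 4689 d
t(fine sand) / t(fractured limestone) = 4689/32.82 = 143

143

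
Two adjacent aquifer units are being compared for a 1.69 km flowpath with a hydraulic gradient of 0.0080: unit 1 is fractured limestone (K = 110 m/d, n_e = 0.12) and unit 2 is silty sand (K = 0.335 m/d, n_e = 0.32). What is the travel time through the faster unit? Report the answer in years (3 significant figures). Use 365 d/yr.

Unit 1 (fractured limestone): v = 110×0.0080/0.12 = 7.333 m/d, t = 1690/7.333 = 230.5 d
Unit 2 (silty sand): v = 0.335×0.0080/0.32 = 0.008375 m/d, t = 1690/0.008375 = 201800 d
Faster: 230.5 d / 365 = 0.631 yr

0.631 years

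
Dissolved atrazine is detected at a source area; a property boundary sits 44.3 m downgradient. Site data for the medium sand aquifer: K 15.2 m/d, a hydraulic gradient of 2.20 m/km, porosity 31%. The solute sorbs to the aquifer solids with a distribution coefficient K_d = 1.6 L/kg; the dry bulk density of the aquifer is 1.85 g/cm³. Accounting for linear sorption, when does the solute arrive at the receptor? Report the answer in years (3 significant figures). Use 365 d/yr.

Specific discharge q = 15.2 × 0.0022 = 0.03344 m/d
Average linear velocity = 0.03344 / 0.31 = 0.1079 m/d
Retardation R = 1 + ρ_b·K_d/n = 1 + 1.85×1.6/0.31 = 10.55
Contaminant velocity v_c = v/R = 0.1079/10.55 = 0.01023 m/d
t = L/v_c = 44.3/0.01023 = 4332 d
   = 4332/365 = 11.9 yr

11.9 years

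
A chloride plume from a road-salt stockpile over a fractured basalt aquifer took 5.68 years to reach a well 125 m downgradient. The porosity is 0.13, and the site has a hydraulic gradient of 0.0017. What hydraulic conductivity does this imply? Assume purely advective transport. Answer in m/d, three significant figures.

t = 5.68 years = 2073 d
v = L / t = 125 / 2073 = 0.06029 m/d
K = v · n / i = 0.06029 × 0.13 / 0.0017 = 4.61 m/d

4.61 m/d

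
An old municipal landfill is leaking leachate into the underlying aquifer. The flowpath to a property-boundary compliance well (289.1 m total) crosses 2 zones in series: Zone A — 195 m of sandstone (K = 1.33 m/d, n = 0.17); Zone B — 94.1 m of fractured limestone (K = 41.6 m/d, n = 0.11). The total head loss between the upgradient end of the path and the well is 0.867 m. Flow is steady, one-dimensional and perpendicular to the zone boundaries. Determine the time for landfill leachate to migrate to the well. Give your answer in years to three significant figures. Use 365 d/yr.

Steady 1-D flow in series ⇒ the Darcy flux q is identical in every zone and the zone head losses add (resistances L/K in series).
Σ(L/K) = 195/1.33 + 94.1/41.6 = 146.6 + 2.262 = 148.9 d
q = ΔH / Σ(L/K) = 0.867 / 148.9 = 0.005824 m/d (same in every zone)
Zone A: v = q/n = 0.005824/0.17 = 0.03426 m/d → t_A = 195/0.03426 = 5692 d
Zone B: v = q/n = 0.005824/0.11 = 0.05294 m/d → t_B = 94.1/0.05294 = 1777 d
Total t = 5692 + 1777 = 7470 d
   = 7470 / 365 = 20.5 yr

20.5 years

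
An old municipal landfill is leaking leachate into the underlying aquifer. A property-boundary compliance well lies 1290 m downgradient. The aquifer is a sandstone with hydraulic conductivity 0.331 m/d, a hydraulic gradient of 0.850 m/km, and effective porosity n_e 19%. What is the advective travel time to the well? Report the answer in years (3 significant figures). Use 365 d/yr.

Specific discharge q = 0.331 × 8.5e-4 = 2.814e-4 m/d
v = Ki/n = 0.331·8.5e-4/0.19 = 0.001481 m/d
t = L / v = 1290 / 0.001481 = 871200 d
   = 871200 / 365 = 2390 yr

2390 years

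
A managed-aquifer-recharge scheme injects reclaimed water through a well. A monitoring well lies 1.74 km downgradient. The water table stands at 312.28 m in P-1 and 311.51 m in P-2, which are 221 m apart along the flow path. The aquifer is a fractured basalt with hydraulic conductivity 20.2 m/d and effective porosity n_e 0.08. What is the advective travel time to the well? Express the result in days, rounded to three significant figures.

1980 days

Hydraulic gradient i = (312.28 − 311.51) / 221 = 0.77 / 221 = 0.003484
Darcy flux q = K·i = 20.2 × 0.003484 = 0.07038 m/d
Seepage velocity v = q / n = 0.07038 / 0.08 = 0.8798 m/d
L = 1.74 km = 1740 m
t = L / v = 1740 / 0.8798 = 1978 d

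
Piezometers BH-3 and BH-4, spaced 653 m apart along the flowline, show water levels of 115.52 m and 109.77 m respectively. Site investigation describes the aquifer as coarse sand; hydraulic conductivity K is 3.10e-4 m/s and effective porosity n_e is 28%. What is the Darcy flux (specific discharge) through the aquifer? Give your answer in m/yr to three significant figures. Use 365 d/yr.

86.1 m/yr

Hydraulic gradient i = (115.52 − 109.77) / 653 = 5.75 / 653 = 0.008806
K = 3.10e-4 m/s × 86400 s/d = 26.78 m/d
Specific discharge q = 26.78 × 0.008806 = 0.2358 m/d
   = 0.2358 × 365 = 86.1 m/yr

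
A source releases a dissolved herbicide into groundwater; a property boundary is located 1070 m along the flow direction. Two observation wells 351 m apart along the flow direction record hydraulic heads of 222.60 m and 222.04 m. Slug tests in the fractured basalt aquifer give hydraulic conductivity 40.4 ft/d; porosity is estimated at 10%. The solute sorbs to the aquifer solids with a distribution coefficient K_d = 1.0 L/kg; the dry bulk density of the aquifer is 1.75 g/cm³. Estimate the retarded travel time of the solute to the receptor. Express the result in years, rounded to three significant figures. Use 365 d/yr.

276 years

Hydraulic gradient i = (222.60 − 222.04) / 351 = 0.56 / 351 = 0.001595
K = 40.4 ft/d × 0.3048 = 12.31 m/d
Specific discharge q = 12.31 × 0.001595 = 0.01965 m/d
Average linear velocity = 0.01965 / 0.10 = 0.1965 m/d
Retardation R = 1 + ρ_b·K_d/n = 1 + 1.75×1.0/0.10 = 18.50
Contaminant velocity v_c = v/R = 0.1965/18.50 = 0.01062 m/d
t = L/v_c = 1070/0.01062 = 100800 d
   = 100800/365 = 276 yr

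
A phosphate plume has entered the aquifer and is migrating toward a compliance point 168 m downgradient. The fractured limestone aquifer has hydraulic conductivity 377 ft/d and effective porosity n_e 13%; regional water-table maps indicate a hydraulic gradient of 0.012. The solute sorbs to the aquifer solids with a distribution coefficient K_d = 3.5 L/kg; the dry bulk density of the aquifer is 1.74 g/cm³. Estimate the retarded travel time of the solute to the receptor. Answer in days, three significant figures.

K = 377 ft/d × 0.3048 = 114.9 m/d
Darcy flux q = K·i = 114.9 × 0.012 = 1.379 m/d
v_s = q/n_e = 1.379/0.13 = 10.61 m/d
Retardation R = 1 + ρ_b·K_d/n = 1 + 1.74×3.5/0.13 = 47.85
Contaminant velocity v_c = v/R = 10.61/47.85 = 0.2217 m/d
t = L/v_c = 168/0.2217 = 757.8 d

758 days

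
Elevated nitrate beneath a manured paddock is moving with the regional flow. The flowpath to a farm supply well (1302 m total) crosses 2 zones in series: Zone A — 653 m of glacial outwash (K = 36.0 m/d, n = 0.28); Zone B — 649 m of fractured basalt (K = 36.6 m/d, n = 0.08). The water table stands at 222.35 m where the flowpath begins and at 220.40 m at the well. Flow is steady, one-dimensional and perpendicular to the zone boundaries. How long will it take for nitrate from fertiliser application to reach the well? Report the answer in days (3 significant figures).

Total head drop ΔH = 222.35 − 220.40 = 1.95 m
Continuity: the same q passes through each zone, so ΔH = q·Σ(L_j/K_j) — the zones act as resistances in series.
Σ(L/K) = 653/36.0 + 649/36.6 = 18.14 + 17.73 = 35.87 d
q = ΔH / Σ(L/K) = 1.95 / 35.87 = 0.05436 m/d (same in every zone)
Zone A: v = q/n = 0.05436/0.28 = 0.1941 m/d → t_A = 653/0.1941 = 3363 d
Zone B: v = q/n = 0.05436/0.08 = 0.6795 m/d → t_B = 649/0.6795 = 955.1 d
Total t = 3363 + 955.1 = 4319 d

4320 days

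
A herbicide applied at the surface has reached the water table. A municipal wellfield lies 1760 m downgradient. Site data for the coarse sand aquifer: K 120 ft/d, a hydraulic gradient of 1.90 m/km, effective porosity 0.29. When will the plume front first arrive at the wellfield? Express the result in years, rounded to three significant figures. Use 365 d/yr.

K = 120 ft/d × 0.3048 = 36.58 m/d
Darcy flux q = K·i = 36.58 × 0.0019 = 0.06949 m/d
v_s = q/n_e = 0.06949/0.29 = 0.2396 m/d
t = L / v = 1760 / 0.2396 = 7344 d
   = 7344 / 365 = 20.1 yr

20.1 years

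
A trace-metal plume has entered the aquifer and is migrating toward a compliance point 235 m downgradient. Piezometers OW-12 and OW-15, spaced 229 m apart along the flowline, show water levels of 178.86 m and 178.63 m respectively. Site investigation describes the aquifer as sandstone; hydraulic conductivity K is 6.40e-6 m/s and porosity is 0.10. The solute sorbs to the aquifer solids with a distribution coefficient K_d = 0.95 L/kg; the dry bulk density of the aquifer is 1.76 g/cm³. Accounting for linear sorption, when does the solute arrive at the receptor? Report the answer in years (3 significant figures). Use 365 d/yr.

Hydraulic gradient i = (178.86 − 178.63) / 229 = 0.23 / 229 = 0.001004
K = 6.40e-6 m/s × 86400 s/d = 0.5530 m/d
Darcy flux q = K·i = 0.5530 × 0.001004 = 5.554e-4 m/d
Seepage velocity v = q / n = 5.554e-4 / 0.10 = 0.005554 m/d
Retardation R = 1 + ρ_b·K_d/n = 1 + 1.76×0.95/0.10 = 17.72
Contaminant velocity v_c = v/R = 0.005554/17.72 = 3.134e-4 m/d
t = L/v_c = 235/3.134e-4 = 749800 d
   = 749800/365 = 2050 yr

2050 years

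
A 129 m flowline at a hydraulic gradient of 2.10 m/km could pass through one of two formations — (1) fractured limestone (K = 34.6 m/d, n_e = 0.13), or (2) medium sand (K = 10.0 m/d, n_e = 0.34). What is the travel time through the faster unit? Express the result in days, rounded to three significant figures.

Unit 1 (fractured limestone): v = 34.6×0.0021/0.13 = 0.5589 m/d, t = 129/0.5589 = 230.8 d
Unit 2 (medium sand): v = 10.0×0.0021/0.34 = 0.06176 m/d, t = 129/0.06176 = 2089 d
Faster unit: t = 231 d

231 days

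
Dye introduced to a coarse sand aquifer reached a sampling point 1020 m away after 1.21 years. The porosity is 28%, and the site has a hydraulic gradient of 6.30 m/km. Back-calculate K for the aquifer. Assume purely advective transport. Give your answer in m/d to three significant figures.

t = 1.21 years = 441.7 d
v = L / t = 1020 / 441.7 = 2.310 m/d
K = v · n / i = 2.310 × 0.28 / 0.0063 = 103 m/d

103 m/d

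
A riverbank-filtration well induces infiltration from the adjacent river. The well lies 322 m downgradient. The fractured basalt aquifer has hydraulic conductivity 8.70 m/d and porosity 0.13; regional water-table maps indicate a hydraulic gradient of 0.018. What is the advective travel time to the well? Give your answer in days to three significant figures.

267 days

Specific discharge q = 8.70 × 0.018 = 0.1566 m/d
Seepage velocity v = q / n = 0.1566 / 0.13 = 1.205 m/d
t = L / v = 322 / 1.205 = 267.3 d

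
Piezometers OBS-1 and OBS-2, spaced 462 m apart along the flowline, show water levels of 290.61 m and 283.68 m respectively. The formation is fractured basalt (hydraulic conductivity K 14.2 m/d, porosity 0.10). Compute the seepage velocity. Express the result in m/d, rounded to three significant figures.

Hydraulic gradient i = (290.61 − 283.68) / 462 = 6.93 / 462 = 0.01500
q = Ki = 14.2 × 0.01500 = 0.2130 m/d
v = Ki/n = 14.2·0.01500/0.10 = 2.130 m/d

2.13 m/d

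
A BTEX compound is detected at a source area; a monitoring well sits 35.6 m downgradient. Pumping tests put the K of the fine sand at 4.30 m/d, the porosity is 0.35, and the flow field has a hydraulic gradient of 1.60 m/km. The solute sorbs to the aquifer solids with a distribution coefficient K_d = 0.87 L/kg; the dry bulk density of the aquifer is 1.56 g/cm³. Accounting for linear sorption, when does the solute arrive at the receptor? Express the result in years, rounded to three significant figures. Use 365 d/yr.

24.2 years

q = Ki = 4.30 × 0.0016 = 0.006880 m/d
Seepage velocity v = q / n = 0.006880 / 0.35 = 0.01966 m/d
Retardation R = 1 + ρ_b·K_d/n = 1 + 1.56×0.87/0.35 = 4.878
Contaminant velocity v_c = v/R = 0.01966/4.878 = 0.004030 m/d
t = L/v_c = 35.6/0.004030 = 8834 d
   = 8834/365 = 24.2 yr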